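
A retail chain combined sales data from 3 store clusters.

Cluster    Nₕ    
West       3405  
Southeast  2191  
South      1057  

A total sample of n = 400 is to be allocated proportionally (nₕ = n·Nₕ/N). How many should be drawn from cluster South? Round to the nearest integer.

64

N = 3405 + 2191 + 1057 = 6653.
n_South = 400·1057/6653 = 63.550... → 64.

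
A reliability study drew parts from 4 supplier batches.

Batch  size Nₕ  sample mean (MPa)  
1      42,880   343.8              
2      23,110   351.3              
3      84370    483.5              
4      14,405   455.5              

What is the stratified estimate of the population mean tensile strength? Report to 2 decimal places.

426.15

N = 42880 + 23110 + 84370 + 14405 = 164765.
Overall mean = Σ (Nₕ/N)·x̄ₕ — weight by population share, not a simple average.
Σ Nₕx̄ₕ = 42880·343.8 + 23110·351.3 + 84370·483.5 + 14405·455.5 = 14742144 + 8118543 + 40792895 + 6561477.5 = 70215059.5.
Divide by N: 70215059.5 / 164765 = 426.1528... → 426.15.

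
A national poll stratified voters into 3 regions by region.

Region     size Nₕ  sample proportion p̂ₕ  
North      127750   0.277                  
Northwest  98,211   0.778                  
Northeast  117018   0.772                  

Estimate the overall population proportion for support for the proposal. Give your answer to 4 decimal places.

0.5893

Wₕ = Nₕ/N with N = 342979: 0.3725, 0.2863, 0.3412.
p̂_st = 0.3725·0.277 + 0.2863·0.778 + 0.3412·0.772 ≈ 0.589345... → 0.5893.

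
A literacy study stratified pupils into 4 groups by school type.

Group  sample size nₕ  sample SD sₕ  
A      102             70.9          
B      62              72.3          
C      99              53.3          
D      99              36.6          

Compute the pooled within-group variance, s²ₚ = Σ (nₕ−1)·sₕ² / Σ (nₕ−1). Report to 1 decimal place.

3453.2

Degrees of freedom: 101 + 61 + 98 + 98 = 358.
Σ(nₕ−1)sₕ² = 101·5026.81 + 61·5227.29 + 98·2840.89 + 98·1339.56 = 1236256.6.
s²ₚ = 1236256.6 / 358 = 3453.231... → 3453.2.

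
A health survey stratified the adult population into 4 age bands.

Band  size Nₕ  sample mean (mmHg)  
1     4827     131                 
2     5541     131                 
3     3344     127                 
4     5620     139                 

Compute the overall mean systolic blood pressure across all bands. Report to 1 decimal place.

132.6

N = 4827 + 5541 + 3344 + 5620 = 19332.
Overall mean = Σ (Nₕ/N)·x̄ₕ — weight by population share, not a simple average.
Σ Nₕx̄ₕ = 4827·131 + 5541·131 + 3344·127 + 5620·139 = 632337 + 725871 + 424688 + 781180 = 2564076.
Divide by N: 2564076 / 19332 = 132.634... → 132.6.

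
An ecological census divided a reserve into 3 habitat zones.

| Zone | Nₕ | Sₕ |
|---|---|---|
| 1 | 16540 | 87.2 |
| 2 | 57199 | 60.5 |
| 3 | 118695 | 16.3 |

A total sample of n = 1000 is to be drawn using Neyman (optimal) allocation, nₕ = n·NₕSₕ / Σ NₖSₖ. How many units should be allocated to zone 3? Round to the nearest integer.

1: NₕSₕ = 16540·87.2 = 1442288
2: NₕSₕ = 57199·60.5 = 3460539.5
3: NₕSₕ = 118695·16.3 = 1934728.5
Σ NₕSₕ = 6837556.
n_3 = 1000·1934728.5/6837556 = 282.956... → 283.

283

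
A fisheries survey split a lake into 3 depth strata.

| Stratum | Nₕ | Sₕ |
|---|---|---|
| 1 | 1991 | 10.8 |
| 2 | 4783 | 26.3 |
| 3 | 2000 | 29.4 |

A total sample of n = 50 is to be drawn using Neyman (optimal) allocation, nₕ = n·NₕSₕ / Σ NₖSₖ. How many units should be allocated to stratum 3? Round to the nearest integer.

14

1: NₕSₕ = 1991·10.8 = 21502.8
2: NₕSₕ = 4783·26.3 = 125792.9
3: NₕSₕ = 2000·29.4 = 58800
Σ NₕSₕ = 206095.7.
n_3 = 50·58800/206095.7 = 14.265... → 14.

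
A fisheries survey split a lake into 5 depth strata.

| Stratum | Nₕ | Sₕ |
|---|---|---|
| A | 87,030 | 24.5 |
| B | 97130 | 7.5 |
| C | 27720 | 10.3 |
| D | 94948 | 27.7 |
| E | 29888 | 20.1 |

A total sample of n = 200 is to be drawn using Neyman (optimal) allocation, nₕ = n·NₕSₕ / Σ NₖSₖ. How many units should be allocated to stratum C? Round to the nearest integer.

9

A: NₕSₕ = 87030·24.5 = 2132235
B: NₕSₕ = 97130·7.5 = 728475
C: NₕSₕ = 27720·10.3 = 285516
D: NₕSₕ = 94948·27.7 = 2630059.6
E: NₕSₕ = 29888·20.1 = 600748.8
Σ NₕSₕ = 6377034.4.
n_C = 200·285516/6377034.4 = 8.955... → 9.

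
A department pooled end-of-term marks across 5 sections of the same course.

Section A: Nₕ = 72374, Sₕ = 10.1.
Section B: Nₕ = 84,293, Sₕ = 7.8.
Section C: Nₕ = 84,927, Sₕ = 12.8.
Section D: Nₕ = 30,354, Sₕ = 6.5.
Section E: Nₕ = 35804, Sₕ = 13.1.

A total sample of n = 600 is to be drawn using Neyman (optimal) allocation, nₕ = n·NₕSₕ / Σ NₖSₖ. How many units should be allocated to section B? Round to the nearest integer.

126

Σ NₕSₕ = 72374·10.1 + 84293·7.8 + 84927·12.8 + 30354·6.5 + 35804·13.1 = 3141861.8.
Share for B: 657485.4/3141861.8 = 0.20927.
n_B = 600 × 0.20927 = 125.560... → 126.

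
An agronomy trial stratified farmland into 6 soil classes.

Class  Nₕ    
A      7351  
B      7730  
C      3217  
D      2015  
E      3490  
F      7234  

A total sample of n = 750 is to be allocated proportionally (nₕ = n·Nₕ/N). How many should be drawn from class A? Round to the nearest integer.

N = 7351 + 7730 + 3217 + 2015 + 3490 + 7234 = 31037.
n_A = 750·7351/31037 = 177.635... → 178.

178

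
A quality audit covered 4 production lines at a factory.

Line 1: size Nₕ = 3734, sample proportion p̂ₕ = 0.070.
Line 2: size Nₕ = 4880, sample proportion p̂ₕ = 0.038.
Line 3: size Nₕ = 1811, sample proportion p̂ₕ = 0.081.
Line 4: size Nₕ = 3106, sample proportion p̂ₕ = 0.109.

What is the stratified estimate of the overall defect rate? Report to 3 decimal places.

Wₕ = Nₕ/N with N = 13531: 0.2760, 0.3607, 0.1338, 0.2295.
p̂_st = 0.2760·0.070 + 0.3607·0.038 + 0.1338·0.081 + 0.2295·0.109 ≈ 0.06888... → 0.069.

0.069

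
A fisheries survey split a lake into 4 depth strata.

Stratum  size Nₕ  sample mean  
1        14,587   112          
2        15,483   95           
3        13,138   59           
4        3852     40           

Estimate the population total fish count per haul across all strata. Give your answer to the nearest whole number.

Estimate total by summing Nₕ·x̄ₕ over strata.
14587·112 + 15483·95 + 13138·59 + 3852·40 = 1633744 + 1470885 + 775142 + 154080 = 4033851.

4033851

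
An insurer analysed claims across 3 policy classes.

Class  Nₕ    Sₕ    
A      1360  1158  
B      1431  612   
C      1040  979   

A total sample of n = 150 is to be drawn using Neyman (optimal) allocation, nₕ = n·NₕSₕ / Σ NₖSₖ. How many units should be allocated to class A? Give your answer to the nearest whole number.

Σ NₕSₕ = 1360·1158 + 1431·612 + 1040·979 = 3468812.
Share for A: 1574880/3468812 = 0.45401.
n_A = 150 × 0.45401 = 68.102... → 68.

68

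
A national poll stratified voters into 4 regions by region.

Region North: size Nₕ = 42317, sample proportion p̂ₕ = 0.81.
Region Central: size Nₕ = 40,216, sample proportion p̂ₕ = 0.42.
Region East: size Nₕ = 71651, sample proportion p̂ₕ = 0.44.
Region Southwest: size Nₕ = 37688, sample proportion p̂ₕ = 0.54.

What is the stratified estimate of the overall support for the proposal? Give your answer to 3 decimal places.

0.537

N = 42317 + 40216 + 71651 + 37688 = 191872.
Overall proportion = Σ (Nₕ/N)·p̂ₕ.
Σ Nₕp̂ₕ = 34276.77 + 16890.72 + 31526.44 + 20351.52 = 103045.45.
103045.45 / 191872 = 0.53705... → 0.537.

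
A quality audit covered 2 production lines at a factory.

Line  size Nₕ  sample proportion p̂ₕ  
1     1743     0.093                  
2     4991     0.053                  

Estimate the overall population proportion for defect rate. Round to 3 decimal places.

0.063

Wₕ = Nₕ/N with N = 6734: 0.2588, 0.7412.
p̂_st = 0.2588·0.093 + 0.7412·0.053 ≈ 0.06335... → 0.063.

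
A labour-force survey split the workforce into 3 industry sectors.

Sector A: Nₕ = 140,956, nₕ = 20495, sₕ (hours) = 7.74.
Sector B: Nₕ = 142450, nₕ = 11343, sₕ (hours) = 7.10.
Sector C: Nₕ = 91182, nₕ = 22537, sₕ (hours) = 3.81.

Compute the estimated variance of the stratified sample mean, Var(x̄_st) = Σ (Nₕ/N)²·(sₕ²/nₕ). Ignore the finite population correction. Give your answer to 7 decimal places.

N = 374588; Wₕ = Nₕ/N.
sector A: (140956/374588)²·7.74²/20495 = 0.0004138981
sector B: (142450/374588)²·7.10²/11343 = 0.0006426965
sector C: (91182/374588)²·3.81²/22537 = 0.0000381649
Sum = 0.0010947595 → 0.0010948.

0.0010948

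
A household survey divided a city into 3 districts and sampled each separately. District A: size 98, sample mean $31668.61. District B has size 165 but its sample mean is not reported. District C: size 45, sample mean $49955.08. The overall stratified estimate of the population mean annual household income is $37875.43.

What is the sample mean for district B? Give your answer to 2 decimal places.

38267.45

N = 98 + 165 + 45 = 308.
Overall total = μ·N = 37875.43·308 = 11665632.44.
Subtract the known strata: 98·31668.61 + 45·49955.08 = 5351502.38.
Remaining total for district B: 11665632.44 − 5351502.38 = 6314130.06.
Divide by its size: 6314130.06 / 165 = 38267.4549... → 38267.45.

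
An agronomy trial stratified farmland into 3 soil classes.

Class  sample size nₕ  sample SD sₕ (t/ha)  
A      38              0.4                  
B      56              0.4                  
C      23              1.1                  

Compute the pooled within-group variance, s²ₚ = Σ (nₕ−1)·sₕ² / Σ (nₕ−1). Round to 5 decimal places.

0.36263

Degrees of freedom: 37 + 55 + 22 = 114.
Σ(nₕ−1)sₕ² = 37·0.16 + 55·0.16 + 22·1.21 = 41.34.
s²ₚ = 41.34 / 114 = 0.3626316... → 0.36263.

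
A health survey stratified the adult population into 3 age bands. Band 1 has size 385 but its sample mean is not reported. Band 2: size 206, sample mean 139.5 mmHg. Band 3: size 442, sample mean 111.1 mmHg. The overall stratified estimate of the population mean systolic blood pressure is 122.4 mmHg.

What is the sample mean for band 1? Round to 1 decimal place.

Σ Nₕx̄ₕ = N·μ, so 385·x̄_1 = 1033·122.4 − (206·139.5 + 442·111.1).
= 126439.2 − 77843.2 = 48596.
x̄_1 = 48596 / 385 = 126.223... → 126.2.

126.2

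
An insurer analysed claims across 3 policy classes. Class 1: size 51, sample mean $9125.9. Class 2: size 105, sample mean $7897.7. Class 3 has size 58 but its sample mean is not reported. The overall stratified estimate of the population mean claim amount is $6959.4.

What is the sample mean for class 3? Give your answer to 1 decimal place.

Σ Nₕx̄ₕ = N·μ, so 58·x̄_3 = 214·6959.4 − (51·9125.9 + 105·7897.7).
= 1489311.6 − 1294679.4 = 194632.2.
x̄_3 = 194632.2 / 58 = 3355.728... → 3355.7.

3355.7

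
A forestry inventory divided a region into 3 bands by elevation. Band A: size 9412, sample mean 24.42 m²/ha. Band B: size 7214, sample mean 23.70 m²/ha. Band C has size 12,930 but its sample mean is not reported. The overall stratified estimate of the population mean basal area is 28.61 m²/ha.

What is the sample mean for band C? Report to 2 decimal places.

N = 9412 + 7214 + 12930 = 29556.
Overall total = μ·N = 28.61·29556 = 845597.16.
Subtract the known strata: 9412·24.42 + 7214·23.70 = 400812.84.
Remaining total for band C: 845597.16 − 400812.84 = 444784.32.
Divide by its size: 444784.32 / 12930 = 34.3994... → 34.40.

34.40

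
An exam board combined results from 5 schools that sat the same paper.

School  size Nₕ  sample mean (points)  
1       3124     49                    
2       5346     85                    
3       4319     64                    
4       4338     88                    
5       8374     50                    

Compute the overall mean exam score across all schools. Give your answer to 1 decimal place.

66.1

x̄_st = (Σ Nₕx̄ₕ) / (Σ Nₕ) = (3124·49 + 5346·85 + 4319·64 + 4338·88 + 8374·50) / 25501
= 1684346 / 25501 = 66.050... → 66.1.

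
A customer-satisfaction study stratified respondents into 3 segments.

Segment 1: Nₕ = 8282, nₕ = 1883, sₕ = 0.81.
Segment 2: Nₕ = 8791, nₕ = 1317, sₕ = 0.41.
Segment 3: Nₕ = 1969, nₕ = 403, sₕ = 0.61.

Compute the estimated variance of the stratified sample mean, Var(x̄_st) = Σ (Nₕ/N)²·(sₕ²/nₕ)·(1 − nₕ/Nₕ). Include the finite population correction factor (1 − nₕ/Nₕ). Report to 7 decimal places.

0.0000819

N = 19042; Wₕ = Nₕ/N.
segment 1: (8282/19042)²·0.81²/1883·(1 − 1883/8282) = 0.0000509263
segment 2: (8791/19042)²·0.41²/1317·(1 − 1317/8791) = 0.0000231285
segment 3: (1969/19042)²·0.61²/403·(1 − 403/1969) = 0.0000078518
Sum = 0.0000819066 → 0.0000819.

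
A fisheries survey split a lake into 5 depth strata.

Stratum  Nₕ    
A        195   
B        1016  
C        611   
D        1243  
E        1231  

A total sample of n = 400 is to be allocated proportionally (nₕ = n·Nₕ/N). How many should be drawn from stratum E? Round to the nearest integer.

Share of stratum E = 1231/4296 = 0.28655.
Allocate 400 × 0.28655 = 114.618... → 115.

115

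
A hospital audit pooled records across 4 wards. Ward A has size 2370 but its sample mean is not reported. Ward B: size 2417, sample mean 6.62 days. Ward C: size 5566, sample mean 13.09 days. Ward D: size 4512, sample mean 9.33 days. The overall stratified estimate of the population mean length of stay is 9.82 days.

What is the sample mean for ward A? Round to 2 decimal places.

Σ Nₕx̄ₕ = N·μ, so 2370·x̄_A = 14865·9.82 − (2417·6.62 + 5566·13.09 + 4512·9.33).
= 145974.3 − 130956.44 = 15017.86.
x̄_A = 15017.86 / 2370 = 6.3366... → 6.34.

6.34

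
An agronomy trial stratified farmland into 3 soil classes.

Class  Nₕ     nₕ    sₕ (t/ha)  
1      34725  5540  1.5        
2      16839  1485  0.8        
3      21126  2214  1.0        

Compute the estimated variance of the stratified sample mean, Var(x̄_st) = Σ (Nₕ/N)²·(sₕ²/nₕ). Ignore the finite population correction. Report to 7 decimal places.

N = 72690. Term for each stratum: Wₕ²sₕ²/nₕ.
Var(x̄_st) = 0.0000926847 + 0.0000231279 + 0.0000381511 = 0.0001539638 → 0.0001540.

0.0001540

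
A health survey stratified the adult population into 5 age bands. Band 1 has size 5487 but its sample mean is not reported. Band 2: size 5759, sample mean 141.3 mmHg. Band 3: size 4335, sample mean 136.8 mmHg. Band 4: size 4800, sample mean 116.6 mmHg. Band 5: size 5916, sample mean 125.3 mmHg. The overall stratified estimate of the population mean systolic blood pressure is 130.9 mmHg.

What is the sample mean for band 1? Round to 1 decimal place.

Σ Nₕx̄ₕ = N·μ, so 5487·x̄_1 = 26297·130.9 − (5759·141.3 + 4335·136.8 + 4800·116.6 + 5916·125.3).
= 3442277.3 − 2707729.5 = 734547.8.
x̄_1 = 734547.8 / 5487 = 133.871... → 133.9.

133.9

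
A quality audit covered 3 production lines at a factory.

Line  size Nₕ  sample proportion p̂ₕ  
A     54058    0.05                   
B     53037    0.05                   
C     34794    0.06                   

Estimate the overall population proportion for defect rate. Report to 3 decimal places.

0.052

Wₕ = Nₕ/N with N = 141889: 0.3810, 0.3738, 0.2452.
p̂_st = 0.3810·0.05 + 0.3738·0.05 + 0.2452·0.06 ≈ 0.05245... → 0.052.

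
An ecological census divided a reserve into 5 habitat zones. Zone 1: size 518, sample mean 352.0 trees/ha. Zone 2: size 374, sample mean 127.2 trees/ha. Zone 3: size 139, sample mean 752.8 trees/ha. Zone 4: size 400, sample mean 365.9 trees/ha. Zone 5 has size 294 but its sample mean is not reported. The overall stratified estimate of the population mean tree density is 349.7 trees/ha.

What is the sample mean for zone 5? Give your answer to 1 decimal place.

416.1

N = 518 + 374 + 139 + 400 + 294 = 1725.
Overall total = μ·N = 349.7·1725 = 603232.5.
Subtract the known strata: 518·352.0 + 374·127.2 + 139·752.8 + 400·365.9 = 480908.
Remaining total for zone 5: 603232.5 − 480908 = 122324.5.
Divide by its size: 122324.5 / 294 = 416.070... → 416.1.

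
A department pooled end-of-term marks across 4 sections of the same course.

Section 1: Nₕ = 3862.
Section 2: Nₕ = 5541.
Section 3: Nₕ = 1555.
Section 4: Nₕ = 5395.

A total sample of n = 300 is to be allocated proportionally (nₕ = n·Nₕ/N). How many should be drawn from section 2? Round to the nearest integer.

N = 3862 + 5541 + 1555 + 5395 = 16353.
n_2 = 300·5541/16353 = 101.651... → 102.

102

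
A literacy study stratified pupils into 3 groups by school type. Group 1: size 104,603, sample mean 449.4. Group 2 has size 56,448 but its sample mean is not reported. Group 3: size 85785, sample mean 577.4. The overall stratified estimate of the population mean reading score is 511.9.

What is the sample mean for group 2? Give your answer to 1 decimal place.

N = 104603 + 56448 + 85785 = 246836.
Overall total = μ·N = 511.9·246836 = 126355348.4.
Subtract the known strata: 104603·449.4 + 85785·577.4 = 96540847.2.
Remaining total for group 2: 126355348.4 − 96540847.2 = 29814501.2.
Divide by its size: 29814501.2 / 56448 = 528.176... → 528.2.

528.2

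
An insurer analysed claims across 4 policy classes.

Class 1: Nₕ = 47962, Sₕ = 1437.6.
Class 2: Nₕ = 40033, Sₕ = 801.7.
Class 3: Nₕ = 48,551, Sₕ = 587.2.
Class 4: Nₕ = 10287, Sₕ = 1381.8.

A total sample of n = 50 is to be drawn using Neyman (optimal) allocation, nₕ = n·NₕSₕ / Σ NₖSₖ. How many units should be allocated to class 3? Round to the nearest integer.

Σ NₕSₕ = 47962·1437.6 + 40033·801.7 + 48551·587.2 + 10287·1381.8 = 143768351.1.
Share for 3: 28509147.2/143768351.1 = 0.19830.
n_3 = 50 × 0.19830 = 9.915... → 10.

10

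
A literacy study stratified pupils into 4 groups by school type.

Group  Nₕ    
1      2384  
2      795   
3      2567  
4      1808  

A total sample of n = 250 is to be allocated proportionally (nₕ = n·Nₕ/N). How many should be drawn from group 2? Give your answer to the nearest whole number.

N = 2384 + 795 + 2567 + 1808 = 7554.
n_2 = 250·795/7554 = 26.311... → 26.

26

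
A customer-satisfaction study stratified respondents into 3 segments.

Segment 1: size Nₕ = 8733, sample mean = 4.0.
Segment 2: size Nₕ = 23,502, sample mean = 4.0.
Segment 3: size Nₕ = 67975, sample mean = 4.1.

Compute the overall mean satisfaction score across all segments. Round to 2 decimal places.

4.07

N = 100210; weights Wₕ = Nₕ/N = (0.0871, 0.2345, 0.6783).
x̄_st = Σ Wₕ·x̄ₕ = 0.0871·4.0 + 0.2345·4.0 + 0.6783·4.1 ≈ 4.0678...
→ 4.07.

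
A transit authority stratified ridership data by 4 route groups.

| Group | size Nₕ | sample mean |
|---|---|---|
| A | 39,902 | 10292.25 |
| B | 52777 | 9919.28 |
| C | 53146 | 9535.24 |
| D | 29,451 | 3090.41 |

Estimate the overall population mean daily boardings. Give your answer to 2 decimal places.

N = 39902 + 52777 + 53146 + 29451 = 175276.
Overall mean = Σ (Nₕ/N)·x̄ₕ — weight by population share, not a simple average.
Σ Nₕx̄ₕ = 39902·10292.25 + 52777·9919.28 + 53146·9535.24 + 29451·3090.41 = 410681359.5 + 523509840.56 + 506759865.04 + 91015664.91 = 1531966730.01.
Divide by N: 1531966730.01 / 175276 = 8740.3109... → 8740.31.

8740.31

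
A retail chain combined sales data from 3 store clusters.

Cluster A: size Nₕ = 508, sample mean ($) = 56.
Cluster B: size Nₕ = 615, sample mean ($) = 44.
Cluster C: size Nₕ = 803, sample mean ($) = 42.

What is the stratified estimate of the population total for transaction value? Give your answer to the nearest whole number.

89234

A: 508·56 = 28448
B: 615·44 = 27060
C: 803·42 = 33726
τ̂ = Σ Nₕx̄ₕ = 89234.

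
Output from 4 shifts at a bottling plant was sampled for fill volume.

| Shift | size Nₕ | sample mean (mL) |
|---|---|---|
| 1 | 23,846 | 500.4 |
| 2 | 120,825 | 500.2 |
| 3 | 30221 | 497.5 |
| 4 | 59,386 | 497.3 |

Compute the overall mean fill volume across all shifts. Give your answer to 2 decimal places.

499.14

x̄_st = (Σ Nₕx̄ₕ) / (Σ Nₕ) = (23846·500.4 + 120825·500.2 + 30221·497.5 + 59386·497.3) / 234278
= 116936808.7 / 234278 = 499.1370... → 499.14.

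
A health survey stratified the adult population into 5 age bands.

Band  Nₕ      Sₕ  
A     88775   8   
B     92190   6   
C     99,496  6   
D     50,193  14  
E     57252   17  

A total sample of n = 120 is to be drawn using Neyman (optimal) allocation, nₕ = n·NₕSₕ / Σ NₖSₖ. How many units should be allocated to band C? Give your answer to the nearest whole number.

A: NₕSₕ = 88775·8 = 710200
B: NₕSₕ = 92190·6 = 553140
C: NₕSₕ = 99496·6 = 596976
D: NₕSₕ = 50193·14 = 702702
E: NₕSₕ = 57252·17 = 973284
Σ NₕSₕ = 3536302.
n_C = 120·596976/3536302 = 20.258... → 20.

20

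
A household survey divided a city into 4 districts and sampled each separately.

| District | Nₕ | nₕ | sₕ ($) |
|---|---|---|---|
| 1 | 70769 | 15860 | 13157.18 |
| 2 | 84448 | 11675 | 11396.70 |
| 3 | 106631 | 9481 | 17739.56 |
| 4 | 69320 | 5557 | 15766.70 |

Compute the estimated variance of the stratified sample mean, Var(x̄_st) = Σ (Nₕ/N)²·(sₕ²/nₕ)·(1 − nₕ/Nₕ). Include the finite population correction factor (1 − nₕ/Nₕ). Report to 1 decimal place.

N = 331168; Wₕ = Nₕ/N.
district 1: (70769/331168)²·13157.18²/15860·(1 − 15860/70769) = 386.7340
district 2: (84448/331168)²·11396.70²/11675·(1 − 11675/84448) = 623.3964
district 3: (106631/331168)²·17739.56²/9481·(1 − 9481/106631) = 3135.1700
district 4: (69320/331168)²·15766.70²/5557·(1 − 5557/69320) = 1802.9006
Sum = 5948.2009 → 5948.2.

5948.2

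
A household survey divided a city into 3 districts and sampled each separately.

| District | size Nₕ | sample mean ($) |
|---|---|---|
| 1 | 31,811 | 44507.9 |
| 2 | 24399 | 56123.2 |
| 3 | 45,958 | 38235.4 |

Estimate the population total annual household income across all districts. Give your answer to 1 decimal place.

Estimate total by summing Nₕ·x̄ₕ over strata.
31811·44507.9 + 24399·56123.2 + 45958·38235.4 = 1415840806.9 + 1369349956.8 + 1757222513.2 = 4542413276.9.

4542413276.9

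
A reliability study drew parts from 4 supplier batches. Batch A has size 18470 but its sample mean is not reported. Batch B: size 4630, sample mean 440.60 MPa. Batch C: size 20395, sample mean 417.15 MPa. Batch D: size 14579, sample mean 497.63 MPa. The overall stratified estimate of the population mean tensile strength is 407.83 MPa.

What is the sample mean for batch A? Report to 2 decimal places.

318.44

Σ Nₕx̄ₕ = N·μ, so 18470·x̄_A = 58074·407.83 − (4630·440.60 + 20395·417.15 + 14579·497.63).
= 23684319.42 − 17802700.02 = 5881619.4.
x̄_A = 5881619.4 / 18470 = 318.4418... → 318.44.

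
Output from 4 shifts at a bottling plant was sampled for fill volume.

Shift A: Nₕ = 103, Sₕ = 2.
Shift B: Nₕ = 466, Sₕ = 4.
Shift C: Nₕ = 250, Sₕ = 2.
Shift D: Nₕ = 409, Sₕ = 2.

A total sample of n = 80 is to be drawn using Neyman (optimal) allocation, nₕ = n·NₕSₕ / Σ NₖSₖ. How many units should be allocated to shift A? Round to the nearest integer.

A: NₕSₕ = 103·2 = 206
B: NₕSₕ = 466·4 = 1864
C: NₕSₕ = 250·2 = 500
D: NₕSₕ = 409·2 = 818
Σ NₕSₕ = 3388.
n_A = 80·206/3388 = 4.864... → 5.

5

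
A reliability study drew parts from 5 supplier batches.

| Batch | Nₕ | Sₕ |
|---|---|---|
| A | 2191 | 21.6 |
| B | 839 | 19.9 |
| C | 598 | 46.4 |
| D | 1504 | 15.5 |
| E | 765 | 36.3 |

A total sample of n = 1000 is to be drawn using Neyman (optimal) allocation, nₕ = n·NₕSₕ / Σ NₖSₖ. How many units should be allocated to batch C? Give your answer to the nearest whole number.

Σ NₕSₕ = 2191·21.6 + 839·19.9 + 598·46.4 + 1504·15.5 + 765·36.3 = 142850.4.
Share for C: 27747.2/142850.4 = 0.19424.
n_C = 1000 × 0.19424 = 194.240... → 194.

194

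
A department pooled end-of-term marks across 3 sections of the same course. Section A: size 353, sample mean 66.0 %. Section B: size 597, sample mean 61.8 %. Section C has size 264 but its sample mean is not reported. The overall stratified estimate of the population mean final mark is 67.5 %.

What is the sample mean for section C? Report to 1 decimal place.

Σ Nₕx̄ₕ = N·μ, so 264·x̄_C = 1214·67.5 − (353·66.0 + 597·61.8).
= 81945 − 60192.6 = 21752.4.
x̄_C = 21752.4 / 264 = 82.395... → 82.4.

82.4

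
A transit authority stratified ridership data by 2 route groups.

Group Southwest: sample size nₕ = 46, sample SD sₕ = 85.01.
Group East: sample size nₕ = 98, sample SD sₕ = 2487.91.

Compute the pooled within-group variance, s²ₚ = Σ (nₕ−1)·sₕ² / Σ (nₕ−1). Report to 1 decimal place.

4230462.9

Southwest: (46−1)·85.01² = 45·7226.7001 = 325201.5045
East: (98−1)·2487.91² = 97·6189696.1681 = 600400528.3057
Numerator = 600725729.8102; denominator = Σ(nₕ−1) = 142.
s²ₚ = 600725729.8102/142 = 4230462.886... → 4230462.9.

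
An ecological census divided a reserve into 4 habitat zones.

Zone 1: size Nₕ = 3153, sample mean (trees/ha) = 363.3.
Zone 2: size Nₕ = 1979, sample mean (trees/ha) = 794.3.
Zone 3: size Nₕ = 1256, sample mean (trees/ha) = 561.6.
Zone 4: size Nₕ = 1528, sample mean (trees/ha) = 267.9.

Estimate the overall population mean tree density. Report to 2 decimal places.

484.10

x̄_st = (Σ Nₕx̄ₕ) / (Σ Nₕ) = (3153·363.3 + 1979·794.3 + 1256·561.6 + 1528·267.9) / 7916
= 3832125.4 / 7916 = 484.0987... → 484.10.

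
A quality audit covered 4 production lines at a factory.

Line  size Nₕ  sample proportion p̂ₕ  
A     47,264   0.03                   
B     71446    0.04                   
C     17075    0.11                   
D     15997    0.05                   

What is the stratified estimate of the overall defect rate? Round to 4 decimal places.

0.0458

N = 47264 + 71446 + 17075 + 15997 = 151782.
Overall proportion = Σ (Nₕ/N)·p̂ₕ.
Σ Nₕp̂ₕ = 1417.92 + 2857.84 + 1878.25 + 799.85 = 6953.86.
6953.86 / 151782 = 0.045815... → 0.0458.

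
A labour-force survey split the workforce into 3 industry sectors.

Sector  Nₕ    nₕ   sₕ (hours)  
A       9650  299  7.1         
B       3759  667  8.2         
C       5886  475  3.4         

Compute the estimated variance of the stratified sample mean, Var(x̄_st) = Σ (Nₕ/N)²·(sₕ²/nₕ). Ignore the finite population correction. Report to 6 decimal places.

N = 19295; Wₕ = Nₕ/N.
sector A: (9650/19295)²·7.1²/299 = 0.042170677
sector B: (3759/19295)²·8.2²/667 = 0.003826106
sector C: (5886/19295)²·3.4²/475 = 0.002264723
Sum = 0.048261506 → 0.048262.

0.048262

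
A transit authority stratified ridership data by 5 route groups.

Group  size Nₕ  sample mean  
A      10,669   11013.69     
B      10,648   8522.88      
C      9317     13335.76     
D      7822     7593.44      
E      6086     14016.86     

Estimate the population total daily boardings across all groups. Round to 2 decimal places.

477208458.41

A: 10669·11013.69 = 117505058.61
B: 10648·8522.88 = 90751626.24
C: 9317·13335.76 = 124249275.92
D: 7822·7593.44 = 59395887.68
E: 6086·14016.86 = 85306609.96
τ̂ = Σ Nₕx̄ₕ = 477208458.41.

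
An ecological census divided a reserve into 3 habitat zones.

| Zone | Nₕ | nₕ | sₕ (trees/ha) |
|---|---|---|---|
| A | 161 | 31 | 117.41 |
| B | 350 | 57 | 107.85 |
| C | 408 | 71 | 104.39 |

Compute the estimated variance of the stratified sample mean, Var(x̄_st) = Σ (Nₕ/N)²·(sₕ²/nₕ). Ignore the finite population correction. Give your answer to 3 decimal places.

N = 919; Wₕ = Nₕ/N.
zone A: (161/919)²·117.41²/31 = 13.648006
zone B: (350/919)²·107.85²/57 = 29.598555
zone C: (408/919)²·104.39²/71 = 30.251628
Sum = 73.498189 → 73.498.

73.498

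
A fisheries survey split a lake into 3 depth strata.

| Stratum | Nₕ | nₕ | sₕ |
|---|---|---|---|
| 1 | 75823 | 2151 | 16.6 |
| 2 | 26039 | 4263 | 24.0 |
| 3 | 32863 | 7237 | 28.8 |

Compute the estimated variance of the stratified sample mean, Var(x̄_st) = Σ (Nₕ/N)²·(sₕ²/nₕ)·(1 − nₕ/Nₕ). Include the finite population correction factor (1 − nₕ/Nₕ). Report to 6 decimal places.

N = 134725. Term for each stratum: Wₕ²sₕ²/nₕ·(1−nₕ/Nₕ).
Var(x̄_st) = 0.039426008 + 0.004220979 + 0.005317629 = 0.048964616 → 0.048965.

0.048965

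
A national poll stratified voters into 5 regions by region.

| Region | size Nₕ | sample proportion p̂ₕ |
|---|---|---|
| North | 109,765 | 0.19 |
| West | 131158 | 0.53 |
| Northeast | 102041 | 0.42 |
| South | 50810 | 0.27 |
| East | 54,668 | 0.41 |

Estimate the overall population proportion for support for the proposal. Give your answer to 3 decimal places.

0.378

Wₕ = Nₕ/N with N = 448442: 0.2448, 0.2925, 0.2275, 0.1133, 0.1219.
p̂_st = 0.2448·0.19 + 0.2925·0.53 + 0.2275·0.42 + 0.1133·0.27 + 0.1219·0.41 ≈ 0.37766... → 0.378.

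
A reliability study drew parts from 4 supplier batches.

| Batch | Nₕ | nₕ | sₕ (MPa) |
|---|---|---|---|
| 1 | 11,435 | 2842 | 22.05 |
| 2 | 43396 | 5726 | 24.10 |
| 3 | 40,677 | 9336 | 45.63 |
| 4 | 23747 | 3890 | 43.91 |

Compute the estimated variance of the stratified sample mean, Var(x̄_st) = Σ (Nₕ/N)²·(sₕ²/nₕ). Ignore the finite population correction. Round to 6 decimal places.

N = 119255; Wₕ = Nₕ/N.
batch 1: (11435/119255)²·22.05²/2842 = 0.001572940
batch 2: (43396/119255)²·24.10²/5726 = 0.013431637
batch 3: (40677/119255)²·45.63²/9336 = 0.025946855
batch 4: (23747/119255)²·43.91²/3890 = 0.019653576
Sum = 0.060605009 → 0.060605.

0.060605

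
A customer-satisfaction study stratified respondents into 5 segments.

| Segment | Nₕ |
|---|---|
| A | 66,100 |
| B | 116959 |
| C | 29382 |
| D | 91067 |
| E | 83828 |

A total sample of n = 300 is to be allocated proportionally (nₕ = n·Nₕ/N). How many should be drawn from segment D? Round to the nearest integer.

Share of segment D = 91067/387336 = 0.23511.
Allocate 300 × 0.23511 = 70.533... → 71.

71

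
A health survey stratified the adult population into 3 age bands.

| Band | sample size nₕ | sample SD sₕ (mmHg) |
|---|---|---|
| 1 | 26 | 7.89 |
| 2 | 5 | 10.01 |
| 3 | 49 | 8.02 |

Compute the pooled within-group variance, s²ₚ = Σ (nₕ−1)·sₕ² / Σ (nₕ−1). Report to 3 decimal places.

1: (26−1)·7.89² = 25·62.2521 = 1556.3025
2: (5−1)·10.01² = 4·100.2001 = 400.8004
3: (49−1)·8.02² = 48·64.3204 = 3087.3792
Numerator = 5044.4821; denominator = Σ(nₕ−1) = 77.
s²ₚ = 5044.4821/77 = 65.51275... → 65.513.

65.513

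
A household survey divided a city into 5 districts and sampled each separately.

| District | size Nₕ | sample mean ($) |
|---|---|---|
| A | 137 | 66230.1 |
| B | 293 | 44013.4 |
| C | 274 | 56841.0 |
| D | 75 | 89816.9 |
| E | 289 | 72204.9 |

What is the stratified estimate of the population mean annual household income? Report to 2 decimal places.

60999.41

N = 137 + 293 + 274 + 75 + 289 = 1068.
The stratified mean weights each stratum mean by its population share Nₕ/N.
Σ Nₕx̄ₕ = 137·66230.1 + 293·44013.4 + 274·56841.0 + 75·89816.9 + 289·72204.9 = 9073523.7 + 12895926.2 + 15574434 + 6736267.5 + 20867216.1 = 65147367.5.
Divide by N: 65147367.5 / 1068 = 60999.4078... → 60999.41.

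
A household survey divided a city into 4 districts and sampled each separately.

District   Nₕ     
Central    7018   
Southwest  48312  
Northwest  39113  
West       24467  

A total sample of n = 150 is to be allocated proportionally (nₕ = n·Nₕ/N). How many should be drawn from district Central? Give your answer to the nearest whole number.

9

Share of district Central = 7018/118910 = 0.05902.
Allocate 150 × 0.05902 = 8.853... → 9.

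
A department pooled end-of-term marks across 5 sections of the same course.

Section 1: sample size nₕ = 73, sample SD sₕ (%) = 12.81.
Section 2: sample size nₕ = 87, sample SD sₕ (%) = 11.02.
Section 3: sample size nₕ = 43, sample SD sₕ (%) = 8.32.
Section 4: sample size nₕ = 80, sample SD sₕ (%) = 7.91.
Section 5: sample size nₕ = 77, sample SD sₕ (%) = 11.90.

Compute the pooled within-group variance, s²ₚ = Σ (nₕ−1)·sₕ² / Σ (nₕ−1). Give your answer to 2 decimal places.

1: (73−1)·12.81² = 72·164.0961 = 11814.9192
2: (87−1)·11.02² = 86·121.4404 = 10443.8744
3: (43−1)·8.32² = 42·69.2224 = 2907.3408
4: (80−1)·7.91² = 79·62.5681 = 4942.8799
5: (77−1)·11.90² = 76·141.61 = 10762.36
Numerator = 40871.3743; denominator = Σ(nₕ−1) = 355.
s²ₚ = 40871.3743/355 = 115.1306... → 115.13.

115.13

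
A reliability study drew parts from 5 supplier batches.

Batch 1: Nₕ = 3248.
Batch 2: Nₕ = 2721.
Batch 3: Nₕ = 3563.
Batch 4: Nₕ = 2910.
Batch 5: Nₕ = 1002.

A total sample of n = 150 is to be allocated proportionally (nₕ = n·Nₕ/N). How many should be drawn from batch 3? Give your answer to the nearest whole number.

40

N = 3248 + 2721 + 3563 + 2910 + 1002 = 13444.
n_3 = 150·3563/13444 = 39.754... → 40.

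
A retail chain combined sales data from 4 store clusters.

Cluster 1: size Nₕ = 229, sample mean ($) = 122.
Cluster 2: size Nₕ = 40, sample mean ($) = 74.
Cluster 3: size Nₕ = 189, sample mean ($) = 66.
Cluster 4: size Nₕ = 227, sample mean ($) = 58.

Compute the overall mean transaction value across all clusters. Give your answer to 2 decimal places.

82.54

x̄_st = (Σ Nₕx̄ₕ) / (Σ Nₕ) = (229·122 + 40·74 + 189·66 + 227·58) / 685
= 56538 / 685 = 82.5372... → 82.54.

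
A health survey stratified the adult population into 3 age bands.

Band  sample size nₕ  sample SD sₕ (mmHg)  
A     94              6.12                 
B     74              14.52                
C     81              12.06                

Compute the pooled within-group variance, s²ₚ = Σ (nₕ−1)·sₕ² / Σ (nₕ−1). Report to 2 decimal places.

A: (94−1)·6.12² = 93·37.4544 = 3483.2592
B: (74−1)·14.52² = 73·210.8304 = 15390.6192
C: (81−1)·12.06² = 80·145.4436 = 11635.488
Numerator = 30509.3664; denominator = Σ(nₕ−1) = 246.
s²ₚ = 30509.3664/246 = 124.0218... → 124.02.

124.02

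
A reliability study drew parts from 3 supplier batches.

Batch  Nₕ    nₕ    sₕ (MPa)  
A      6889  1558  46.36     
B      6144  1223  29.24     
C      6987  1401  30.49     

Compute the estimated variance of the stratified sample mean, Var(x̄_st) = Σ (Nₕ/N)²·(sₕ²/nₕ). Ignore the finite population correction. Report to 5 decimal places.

0.31001

N = 20020; Wₕ = Nₕ/N.
batch A: (6889/20020)²·46.36²/1558 = 0.16334416
batch B: (6144/20020)²·29.24²/1223 = 0.06584193
batch C: (6987/20020)²·30.49²/1401 = 0.08082209
Sum = 0.31000818 → 0.31001.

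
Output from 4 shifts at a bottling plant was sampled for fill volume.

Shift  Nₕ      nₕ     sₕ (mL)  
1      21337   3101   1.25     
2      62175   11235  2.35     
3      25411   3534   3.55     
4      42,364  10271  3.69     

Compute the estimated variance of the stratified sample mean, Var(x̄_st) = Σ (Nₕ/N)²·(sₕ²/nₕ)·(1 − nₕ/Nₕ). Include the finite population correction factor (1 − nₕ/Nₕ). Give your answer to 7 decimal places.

0.0002420

N = 151287; Wₕ = Nₕ/N.
shift 1: (21337/151287)²·1.25²/3101·(1 − 3101/21337) = 0.0000085660
shift 2: (62175/151287)²·2.35²/11235·(1 − 11235/62175) = 0.0000680196
shift 3: (25411/151287)²·3.55²/3534·(1 − 3534/25411) = 0.0000866157
shift 4: (42364/151287)²·3.69²/10271·(1 − 10271/42364) = 0.0000787488
Sum = 0.0002419501 → 0.0002420.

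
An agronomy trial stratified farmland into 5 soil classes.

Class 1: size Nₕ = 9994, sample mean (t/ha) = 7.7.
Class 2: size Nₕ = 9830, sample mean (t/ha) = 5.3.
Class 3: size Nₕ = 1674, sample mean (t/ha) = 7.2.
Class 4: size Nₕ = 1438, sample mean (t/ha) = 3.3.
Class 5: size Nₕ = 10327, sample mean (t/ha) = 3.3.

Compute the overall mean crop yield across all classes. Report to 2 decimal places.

5.41

x̄_st = (Σ Nₕx̄ₕ) / (Σ Nₕ) = (9994·7.7 + 9830·5.3 + 1674·7.2 + 1438·3.3 + 10327·3.3) / 33263
= 179930.1 / 33263 = 5.4093... → 5.41.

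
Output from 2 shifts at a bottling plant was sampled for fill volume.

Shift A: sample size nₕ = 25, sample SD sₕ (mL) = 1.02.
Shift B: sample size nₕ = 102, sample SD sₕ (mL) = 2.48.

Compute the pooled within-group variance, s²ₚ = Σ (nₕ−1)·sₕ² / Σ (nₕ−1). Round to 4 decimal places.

5.1693

A: (25−1)·1.02² = 24·1.0404 = 24.9696
B: (102−1)·2.48² = 101·6.1504 = 621.1904
Numerator = 646.16; denominator = Σ(nₕ−1) = 125.
s²ₚ = 646.16/125 = 5.16928 → 5.1693.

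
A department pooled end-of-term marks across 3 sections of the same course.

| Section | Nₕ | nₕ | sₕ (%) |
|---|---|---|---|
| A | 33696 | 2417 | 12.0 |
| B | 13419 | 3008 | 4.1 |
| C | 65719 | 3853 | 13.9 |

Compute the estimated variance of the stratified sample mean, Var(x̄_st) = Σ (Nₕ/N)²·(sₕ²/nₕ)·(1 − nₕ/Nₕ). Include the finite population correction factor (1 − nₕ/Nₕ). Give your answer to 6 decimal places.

0.021007

N = 112834. Term for each stratum: Wₕ²sₕ²/nₕ·(1−nₕ/Nₕ).
Var(x̄_st) = 0.004932159 + 0.000061323 + 0.016013771 = 0.021007253 → 0.021007.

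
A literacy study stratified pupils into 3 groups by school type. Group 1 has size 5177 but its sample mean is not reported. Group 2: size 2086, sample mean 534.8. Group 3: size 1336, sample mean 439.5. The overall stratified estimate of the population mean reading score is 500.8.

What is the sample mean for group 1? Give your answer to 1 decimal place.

502.9

N = 5177 + 2086 + 1336 = 8599.
Overall total = μ·N = 500.8·8599 = 4306379.2.
Subtract the known strata: 2086·534.8 + 1336·439.5 = 1702764.8.
Remaining total for group 1: 4306379.2 − 1702764.8 = 2603614.4.
Divide by its size: 2603614.4 / 5177 = 502.920... → 502.9.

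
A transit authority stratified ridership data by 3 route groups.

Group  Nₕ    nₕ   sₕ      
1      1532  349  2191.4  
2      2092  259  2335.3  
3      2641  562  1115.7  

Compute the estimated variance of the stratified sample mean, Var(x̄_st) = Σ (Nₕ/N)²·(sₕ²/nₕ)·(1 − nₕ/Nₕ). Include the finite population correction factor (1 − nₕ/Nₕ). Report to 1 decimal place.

N = 6265. Term for each stratum: Wₕ²sₕ²/nₕ·(1−nₕ/Nₕ).
Var(x̄_st) = 635.3591 + 2057.1577 + 309.8413 = 3002.3581 → 3002.4.

3002.4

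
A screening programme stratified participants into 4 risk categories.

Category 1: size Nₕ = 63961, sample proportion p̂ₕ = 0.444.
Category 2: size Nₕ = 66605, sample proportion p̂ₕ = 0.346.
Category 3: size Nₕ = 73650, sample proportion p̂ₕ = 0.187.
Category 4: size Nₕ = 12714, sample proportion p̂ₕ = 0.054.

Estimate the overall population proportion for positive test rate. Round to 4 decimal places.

Wₕ = Nₕ/N with N = 216930: 0.2948, 0.3070, 0.3395, 0.0586.
p̂_st = 0.2948·0.444 + 0.3070·0.346 + 0.3395·0.187 + 0.0586·0.054 ≈ 0.303799... → 0.3038.

0.3038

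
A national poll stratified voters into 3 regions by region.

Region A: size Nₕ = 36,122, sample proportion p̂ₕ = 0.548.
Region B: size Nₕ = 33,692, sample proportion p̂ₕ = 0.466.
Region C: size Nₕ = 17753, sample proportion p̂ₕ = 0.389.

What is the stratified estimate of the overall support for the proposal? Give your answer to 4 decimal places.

N = 36122 + 33692 + 17753 = 87567.
Overall proportion = Σ (Nₕ/N)·p̂ₕ.
Σ Nₕp̂ₕ = 19794.856 + 15700.472 + 6905.917 = 42401.245.
42401.245 / 87567 = 0.484215... → 0.4842.

0.4842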